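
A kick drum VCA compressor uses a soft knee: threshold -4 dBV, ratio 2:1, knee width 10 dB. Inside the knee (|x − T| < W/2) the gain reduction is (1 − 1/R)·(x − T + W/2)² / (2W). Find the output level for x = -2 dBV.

-3.225 dBV

x − T + W/2 = -2 − (-4) + 5 = 7.
GR = (1 − 1/2) × 7² / 20 = 0.5 × 49 / 20 = 1.225 dB.
Output = -2 − 1.225 = -3.225 dBV.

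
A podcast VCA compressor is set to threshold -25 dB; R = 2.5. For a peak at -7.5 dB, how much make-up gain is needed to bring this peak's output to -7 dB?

11 dB

Overshoot 17.5 dB → 17.5/2.5 = 7 dB after compression, so the compressed level is -25 + 7 = -18 dB.
Make-up = target − compressed = -7 − (-18) = 11 dB.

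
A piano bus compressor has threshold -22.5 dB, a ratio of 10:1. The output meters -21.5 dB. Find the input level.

Post-compression overshoot = -21.5 − (-22.5) = 1 dB.
Input overshoot = R × output overshoot = 10 dB → input = -22.5 + 10 = -12.5 dB.

-12.5 dB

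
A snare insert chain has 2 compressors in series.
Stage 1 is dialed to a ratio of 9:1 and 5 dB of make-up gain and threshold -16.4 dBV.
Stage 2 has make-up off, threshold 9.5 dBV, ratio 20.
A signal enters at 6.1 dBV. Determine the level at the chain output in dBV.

Stage 1: 6.1 dBV is 22.5 dB over -16.4 dBV; at 9:1 that becomes 2.5 dB over, giving -13.9 dBV; +5 dB make-up → -8.9 dBV.
Stage 2: -8.9 dBV is at or below the 9.5 dBV threshold — no compression; output -8.9 dBV.

-8.9 dBV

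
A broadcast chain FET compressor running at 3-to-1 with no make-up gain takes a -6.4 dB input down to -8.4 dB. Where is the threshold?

-9.4 dB

Gain reduction = -6.4 − (-8.4) = 2 dB; output overshoot = GR / (R − 1) = 2 / 2 = 1 dB.
Threshold = output − output overshoot = -8.4 − 1 = -9.4 dB.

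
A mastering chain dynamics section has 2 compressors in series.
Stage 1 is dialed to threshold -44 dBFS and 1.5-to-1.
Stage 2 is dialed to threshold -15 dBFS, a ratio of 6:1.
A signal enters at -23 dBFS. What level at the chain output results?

-30 dBFS

Stage 1: overshoot 21 dB → 21/1.5 = 14 dB → -30 dBFS.
Stage 2: -30 dBFS ≤ -15 dBFS, so stage 2 doesn't engage; output -30 dBFS.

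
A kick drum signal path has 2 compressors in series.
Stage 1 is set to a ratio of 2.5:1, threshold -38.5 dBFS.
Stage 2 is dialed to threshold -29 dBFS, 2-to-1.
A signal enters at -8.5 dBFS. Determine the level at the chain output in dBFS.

-27.75 dBFS

Stage 1: -8.5 dBFS is 30 dB over -38.5 dBFS; at 2.5:1 that becomes 12 dB over, giving -26.5 dBFS.
Stage 2: 2.5 dB above -29 dBFS, reduced 2:1 to 1.25 dB above → -27.75 dBFS.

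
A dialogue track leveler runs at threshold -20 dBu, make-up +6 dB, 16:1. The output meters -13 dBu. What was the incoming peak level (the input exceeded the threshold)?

Remove make-up: -13 − 6 = -19 dBu.
The compressed level sits -19 − (-20) = 1 dB over threshold.
Input overshoot = R × output overshoot = 16 dB → input = -20 + 16 = -4 dBu.

-4 dBu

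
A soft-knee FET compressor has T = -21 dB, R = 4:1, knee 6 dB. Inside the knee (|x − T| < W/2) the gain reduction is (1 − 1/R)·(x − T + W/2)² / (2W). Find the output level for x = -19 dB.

-20.5625 dB

x − T + W/2 = -19 − (-21) + 3 = 5.
GR = (1 − 1/4) × 5² / 12 = 0.75 × 25 / 12 = 1.5625 dB.
Output = -19 − 1.5625 = -20.5625 dB.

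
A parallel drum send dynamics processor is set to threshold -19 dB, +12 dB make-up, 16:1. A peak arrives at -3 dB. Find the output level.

-3 dB sits 16 dB over threshold.
The 16 dB excess becomes 1 dB after 16:1 reduction.
Output = -19 + 1 = -18 dB; make-up adds 12 dB, giving -6 dB.

-6 dB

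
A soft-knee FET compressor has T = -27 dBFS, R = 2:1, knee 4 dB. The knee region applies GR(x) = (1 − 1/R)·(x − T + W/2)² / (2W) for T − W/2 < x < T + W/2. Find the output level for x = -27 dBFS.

x − T + W/2 = -27 − (-27) + 2 = 2.
GR = (1 − 1/2) × 2² / 8 = 0.5 × 4 / 8 = 0.25 dB.
Output = -27 − 0.25 = -27.25 dBFS.

-27.25 dBFS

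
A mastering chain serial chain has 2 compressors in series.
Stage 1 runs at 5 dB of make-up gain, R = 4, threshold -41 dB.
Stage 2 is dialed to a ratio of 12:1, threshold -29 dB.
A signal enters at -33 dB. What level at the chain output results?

-34 dB

Stage 1: overshoot 8 dB → 8/4 = 2 dB → -39 dB; +5 dB make-up → -34 dB.
Stage 2: -34 dB ≤ -29 dB, so stage 2 doesn't engage; output -34 dB.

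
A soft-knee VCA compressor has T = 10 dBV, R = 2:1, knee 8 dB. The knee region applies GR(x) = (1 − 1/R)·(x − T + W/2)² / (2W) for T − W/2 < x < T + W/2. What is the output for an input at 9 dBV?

8.71875 dBV

x − T + W/2 = 9 − 10 + 4 = 3.
GR = (1 − 1/2) × 3² / 16 = 0.5 × 9 / 16 = 0.28125 dB.
Output = 9 − 0.28125 = 8.71875 dBV.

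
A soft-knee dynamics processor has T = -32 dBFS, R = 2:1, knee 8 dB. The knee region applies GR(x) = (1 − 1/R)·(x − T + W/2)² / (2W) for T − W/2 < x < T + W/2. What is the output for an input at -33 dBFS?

x − T + W/2 = -33 − (-32) + 4 = 3.
GR = (1 − 1/2) × 3² / 16 = 0.5 × 9 / 16 = 0.28125 dB.
Output = -33 − 0.28125 = -33.28125 dBFS.

-33.28125 dBFS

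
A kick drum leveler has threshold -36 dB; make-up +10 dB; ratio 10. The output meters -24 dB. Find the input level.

Before make-up, the level was -24 − 10 = -34 dB.
That's 2 dB above the -36 dB threshold.
Before 10:1 compression the overshoot was 2 × 10 = 20 dB, so input = -36 + 20 = -16 dB.

-16 dB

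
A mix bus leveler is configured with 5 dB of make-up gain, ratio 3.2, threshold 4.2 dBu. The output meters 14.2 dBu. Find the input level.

20.2 dBu

Remove make-up: 14.2 − 5 = 9.2 dBu.
The compressed level sits 9.2 − 4.2 = 5 dB over threshold.
Before 3.2:1 compression the overshoot was 5 × 3.2 = 16 dB, so input = 4.2 + 16 = 20.2 dBu.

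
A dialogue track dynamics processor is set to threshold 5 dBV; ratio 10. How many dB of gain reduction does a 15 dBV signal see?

9 dB

Overshoot = 15 − 5 = 10 dB.
After 10:1 compression the overshoot becomes 10/10 = 1 dB.
So the signal is attenuated by 10 − 1 = 9 dB.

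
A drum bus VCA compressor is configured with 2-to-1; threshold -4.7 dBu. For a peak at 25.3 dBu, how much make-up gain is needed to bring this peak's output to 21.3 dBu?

Without make-up, output = threshold + overshoot/2 = -4.7 + 15 = 10.3 dBu.
Gap to target: 11 dB.

11 dB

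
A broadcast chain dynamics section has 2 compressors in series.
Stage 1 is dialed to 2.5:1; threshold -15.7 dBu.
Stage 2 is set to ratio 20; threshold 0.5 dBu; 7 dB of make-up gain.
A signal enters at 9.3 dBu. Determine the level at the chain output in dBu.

1.3 dBu

Stage 1: 9.3 dBu is 25 dB over -15.7 dBu; at 2.5:1 that becomes 10 dB over, giving -5.7 dBu.
Stage 2: -5.7 dBu is at or below the 0.5 dBu threshold — no compression; make-up brings it to 1.3 dBu.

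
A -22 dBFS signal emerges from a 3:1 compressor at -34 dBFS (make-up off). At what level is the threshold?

-40 dBFS

Input is 18 dB above T (since output overshoot × R = input overshoot: (-34 − T)·3 = -22 − T gives T = -40 dBFS).
Check: -40 + (-22 − (-40))/3 = -40 + 6 = -34 dBFS. ✓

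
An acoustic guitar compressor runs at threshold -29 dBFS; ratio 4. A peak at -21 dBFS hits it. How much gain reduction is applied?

6 dB

Overshoot = -21 − (-29) = 8 dB.
At 4:1, output sits 8/4 = 2 dB above threshold.
GR = overshoot in − overshoot out = 8 − 2 = 6 dB.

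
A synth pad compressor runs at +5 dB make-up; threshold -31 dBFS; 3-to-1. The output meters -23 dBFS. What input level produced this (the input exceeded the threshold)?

-22 dBFS

Stripping the +5 dB make-up gives -28 dBFS at the gain stage.
That's 3 dB above the -31 dBFS threshold.
Undo the ratio: input overshoot = 3 × 3 = 9 dB, giving input = -22 dBFS.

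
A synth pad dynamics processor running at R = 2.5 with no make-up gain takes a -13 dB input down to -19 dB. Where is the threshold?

Let T be the threshold. Output overshoot = (input overshoot)/R, so -19 − T = (-13 − T)/2.5.
2.5·(-19 − T) = -13 − T → 1.5·T = -47.5 − (-13) = -34.5.
T = -34.5/1.5 = -23 dB.

-23 dB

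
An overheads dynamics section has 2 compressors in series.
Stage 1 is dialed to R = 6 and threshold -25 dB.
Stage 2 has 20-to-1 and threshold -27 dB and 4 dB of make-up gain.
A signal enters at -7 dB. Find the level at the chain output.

Stage 1: 18 dB above -25 dB, reduced 6:1 to 3 dB above → -22 dB.
Stage 2: 5 dB above -27 dB, reduced 20:1 to 0.25 dB above → -26.75 dB; +4 dB make-up → -22.75 dB.

-22.75 dB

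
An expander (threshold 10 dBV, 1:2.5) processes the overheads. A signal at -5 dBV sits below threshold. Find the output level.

Below threshold, a 1:2.5 expander applies gain = (2.5−1)×(T − x) of attenuation.
(2.5−1) × 15 = 22.5 dB, so output = -5 − 22.5 = -27.5 dBV.

-27.5 dBV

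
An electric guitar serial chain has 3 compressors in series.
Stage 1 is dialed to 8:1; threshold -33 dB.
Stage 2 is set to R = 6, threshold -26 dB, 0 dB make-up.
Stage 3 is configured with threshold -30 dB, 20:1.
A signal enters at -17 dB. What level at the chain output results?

Stage 1: -17 dB is 16 dB over -33 dB; at 8:1 that becomes 2 dB over, giving -31 dB.
Stage 2: below threshold (-31 ≤ -26); passes unchanged; output -31 dB.
Stage 3: below threshold (-31 ≤ -30); passes unchanged; output -31 dB.

-31 dB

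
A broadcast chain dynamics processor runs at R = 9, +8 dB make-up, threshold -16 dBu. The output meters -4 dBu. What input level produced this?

Stripping the +8 dB make-up gives -12 dBu at the gain stage.
Post-compression overshoot = -12 − (-16) = 4 dB.
Before 9:1 compression the overshoot was 4 × 9 = 36 dB, so input = -16 + 36 = 20 dBu.

20 dBu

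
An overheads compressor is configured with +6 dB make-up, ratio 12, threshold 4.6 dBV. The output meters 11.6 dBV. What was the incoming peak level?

16.6 dBV

Before make-up, the level was 11.6 − 6 = 5.6 dBV.
The compressed level sits 5.6 − 4.6 = 1 dB over threshold.
Before 12:1 compression the overshoot was 1 × 12 = 12 dB, so input = 4.6 + 12 = 16.6 dBV.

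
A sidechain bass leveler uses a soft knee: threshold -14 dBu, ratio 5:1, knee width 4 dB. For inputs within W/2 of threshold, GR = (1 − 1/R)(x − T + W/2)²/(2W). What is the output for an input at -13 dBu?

x − T + W/2 = -13 − (-14) + 2 = 3.
GR = (1 − 1/5) × 3² / 8 = 0.8 × 9 / 8 = 0.9 dB.
Output = -13 − 0.9 = -13.9 dBu.

-13.9 dBu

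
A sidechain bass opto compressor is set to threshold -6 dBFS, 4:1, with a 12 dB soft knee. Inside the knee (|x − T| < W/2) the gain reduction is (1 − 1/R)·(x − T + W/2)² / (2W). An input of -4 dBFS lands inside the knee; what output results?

x − T + W/2 = -4 − (-6) + 6 = 8.
GR = (1 − 1/4) × 8² / 24 = 0.75 × 64 / 24 = 2 dB.
Output = -4 − 2 = -6 dBFS.

-6 dBFS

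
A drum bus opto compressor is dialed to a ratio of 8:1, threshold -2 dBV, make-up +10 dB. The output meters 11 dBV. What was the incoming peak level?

22 dBV

Stripping the +10 dB make-up gives 1 dBV at the gain stage.
That's 3 dB above the -2 dBV threshold.
Before 8:1 compression the overshoot was 3 × 8 = 24 dB, so input = -2 + 24 = 22 dBV.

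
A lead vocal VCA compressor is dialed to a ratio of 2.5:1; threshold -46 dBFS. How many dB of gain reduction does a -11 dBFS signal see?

The signal is 35 dB above threshold.
At 2.5:1, output sits 35/2.5 = 14 dB above threshold.
So the signal is attenuated by 35 − 14 = 21 dB.

21 dB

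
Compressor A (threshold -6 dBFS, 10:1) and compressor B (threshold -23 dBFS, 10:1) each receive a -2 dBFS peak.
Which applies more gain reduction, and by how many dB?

A: overshoot 4 dB → output overshoot 0.4 dB → GR 3.6 dB.
B: overshoot 21 dB → output overshoot 2.1 dB → GR 18.9 dB.
Difference: 15.3 dB in favour of B.

B, by 15.3 dB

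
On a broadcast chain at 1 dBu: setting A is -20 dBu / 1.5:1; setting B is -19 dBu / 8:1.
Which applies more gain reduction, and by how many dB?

A: overshoot 21 dB → output overshoot 14 dB → GR 7 dB.
B: overshoot 20 dB → output overshoot 2.5 dB → GR 17.5 dB.
B reduces 10.5 dB more.

B, by 10.5 dB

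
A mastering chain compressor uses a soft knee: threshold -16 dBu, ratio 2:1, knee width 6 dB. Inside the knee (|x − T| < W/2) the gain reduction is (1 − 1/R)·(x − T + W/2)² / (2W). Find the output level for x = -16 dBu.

-16.375 dBu

x − T + W/2 = -16 − (-16) + 3 = 3.
GR = (1 − 1/2) × 3² / 12 = 0.5 × 9 / 12 = 0.375 dB.
Output = -16 − 0.375 = -16.375 dBu.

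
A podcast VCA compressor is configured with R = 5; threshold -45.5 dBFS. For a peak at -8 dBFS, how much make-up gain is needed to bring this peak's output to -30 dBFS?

8 dB

Overshoot 37.5 dB → 37.5/5 = 7.5 dB after compression, so the compressed level is -45.5 + 7.5 = -38 dBFS.
Make-up = target − compressed = -30 − (-38) = 8 dB.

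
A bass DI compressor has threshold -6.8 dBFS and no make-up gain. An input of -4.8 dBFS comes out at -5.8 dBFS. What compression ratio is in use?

2:1

Input overshoot = -4.8 − (-6.8) = 2 dB; output overshoot = -5.8 − (-6.8) = 1 dB.
Ratio = 2 / 1 = 2.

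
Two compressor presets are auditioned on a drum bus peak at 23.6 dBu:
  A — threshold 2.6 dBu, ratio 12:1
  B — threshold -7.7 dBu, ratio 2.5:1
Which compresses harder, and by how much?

A: overshoot 21 dB → output overshoot 1.75 dB → GR 19.25 dB.
B: overshoot 31.3 dB → output overshoot 12.52 dB → GR 18.78 dB.
A reduces 0.47 dB more.

A, by 0.47 dB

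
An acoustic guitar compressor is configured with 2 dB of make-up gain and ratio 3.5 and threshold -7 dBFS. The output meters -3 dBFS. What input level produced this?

Stripping the +2 dB make-up gives -5 dBFS at the gain stage.
That's 2 dB above the -7 dBFS threshold.
Before 3.5:1 compression the overshoot was 2 × 3.5 = 7 dB, so input = -7 + 7 = 0 dBFS.

0 dBFS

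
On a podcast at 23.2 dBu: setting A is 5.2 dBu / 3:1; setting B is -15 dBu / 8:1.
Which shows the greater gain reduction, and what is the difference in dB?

B, by 21.425 dB

A: overshoot 18 dB → output overshoot 6 dB → GR 12 dB.
B: overshoot 38.2 dB → output overshoot 4.775 dB → GR 33.425 dB.
Difference: 21.425 dB in favour of B.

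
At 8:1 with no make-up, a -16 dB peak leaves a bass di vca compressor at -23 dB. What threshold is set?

-24 dB

Let T be the threshold. Output overshoot = (input overshoot)/R, so -23 − T = (-16 − T)/8.
8·(-23 − T) = -16 − T → 7·T = -184 − (-16) = -168.
T = -168/7 = -24 dB.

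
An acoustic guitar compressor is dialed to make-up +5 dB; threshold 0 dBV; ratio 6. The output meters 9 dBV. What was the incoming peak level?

24 dBV

Remove make-up: 9 − 5 = 4 dBV.
Post-compression overshoot = 4 − 0 = 4 dB.
Input overshoot = R × output overshoot = 24 dB → input = 0 + 24 = 24 dBV.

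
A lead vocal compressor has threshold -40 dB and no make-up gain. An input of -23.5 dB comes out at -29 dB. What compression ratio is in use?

Input overshoot = -23.5 − (-40) = 16.5 dB; output overshoot = -29 − (-40) = 11 dB.
Ratio = 16.5 / 11 = 1.5.

1.5:1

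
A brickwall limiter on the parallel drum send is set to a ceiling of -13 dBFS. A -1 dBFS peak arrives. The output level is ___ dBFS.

-13 dBFS

At ∞:1, everything above -13 dBFS is held at the ceiling.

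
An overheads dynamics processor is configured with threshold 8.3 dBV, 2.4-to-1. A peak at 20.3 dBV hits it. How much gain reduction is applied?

7 dB

Overshoot = 20.3 − 8.3 = 12 dB.
A 2.4:1 ratio leaves 5 dB of that excess.
GR = overshoot in − overshoot out = 12 − 5 = 7 dB.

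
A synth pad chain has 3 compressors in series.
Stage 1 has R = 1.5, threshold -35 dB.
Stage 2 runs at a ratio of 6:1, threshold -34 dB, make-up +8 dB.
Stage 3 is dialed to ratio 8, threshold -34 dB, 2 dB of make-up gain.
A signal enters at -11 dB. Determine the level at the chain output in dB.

-30.6875 dB

Stage 1: -11 dB is 24 dB over -35 dB; at 1.5:1 that becomes 16 dB over, giving -19 dB.
Stage 2: -19 dB is 15 dB over -34 dB; at 6:1 that becomes 2.5 dB over, giving -31.5 dB; +8 dB make-up → -23.5 dB.
Stage 3: -23.5 dB is 10.5 dB over -34 dB; at 8:1 that becomes 1.3125 dB over, giving -32.6875 dB; +2 dB make-up → -30.6875 dB.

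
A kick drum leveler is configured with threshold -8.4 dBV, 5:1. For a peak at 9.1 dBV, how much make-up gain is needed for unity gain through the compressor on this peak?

The peak compresses to -8.4 + 17.5/5 = -4.9 dBV.
To reach 9.1 dBV requires 9.1 − (-4.9) = 14 dB of make-up.

14 dB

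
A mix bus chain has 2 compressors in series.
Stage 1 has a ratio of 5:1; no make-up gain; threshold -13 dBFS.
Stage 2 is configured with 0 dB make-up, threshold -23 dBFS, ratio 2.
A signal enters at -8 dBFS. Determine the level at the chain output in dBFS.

Stage 1: -8 dBFS is 5 dB over -13 dBFS; at 5:1 that becomes 1 dB over, giving -12 dBFS.
Stage 2: -12 dBFS is 11 dB over -23 dBFS; at 2:1 that becomes 5.5 dB over, giving -17.5 dBFS.

-17.5 dBFS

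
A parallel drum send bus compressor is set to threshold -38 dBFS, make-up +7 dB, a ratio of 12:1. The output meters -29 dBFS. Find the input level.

Stripping the +7 dB make-up gives -36 dBFS at the gain stage.
The compressed level sits -36 − (-38) = 2 dB over threshold.
Undo the ratio: input overshoot = 2 × 12 = 24 dB, giving input = -14 dBFS.

-14 dBFS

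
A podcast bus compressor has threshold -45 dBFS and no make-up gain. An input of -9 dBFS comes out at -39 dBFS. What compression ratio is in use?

Input overshoot = -9 − (-45) = 36 dB; output overshoot = -39 − (-45) = 6 dB.
Ratio = 36 / 6 = 6.

6:1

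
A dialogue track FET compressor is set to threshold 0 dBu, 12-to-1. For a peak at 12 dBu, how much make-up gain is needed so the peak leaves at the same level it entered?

11 dB

The peak compresses to 0 + 12/12 = 1 dBu.
To reach 12 dBu requires 12 − 1 = 11 dB of make-up.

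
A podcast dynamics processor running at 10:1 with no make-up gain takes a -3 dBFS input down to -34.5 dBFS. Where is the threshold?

-38 dBFS

Input is 35 dB above T (since output overshoot × R = input overshoot: (-34.5 − T)·10 = -3 − T gives T = -38 dBFS).
Check: -38 + (-3 − (-38))/10 = -38 + 3.5 = -34.5 dBFS. ✓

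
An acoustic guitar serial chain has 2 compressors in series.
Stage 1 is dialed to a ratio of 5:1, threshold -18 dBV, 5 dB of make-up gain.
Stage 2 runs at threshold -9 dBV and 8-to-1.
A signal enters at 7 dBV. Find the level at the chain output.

Stage 1: 25 dB above -18 dBV, reduced 5:1 to 5 dB above → -13 dBV; +5 dB make-up → -8 dBV.
Stage 2: -8 dBV is 1 dB over -9 dBV; at 8:1 that becomes 0.125 dB over, giving -8.875 dBV.

-8.875 dBV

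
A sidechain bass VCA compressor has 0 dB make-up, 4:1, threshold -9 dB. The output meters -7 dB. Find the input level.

That's 2 dB above the -9 dB threshold.
Undo the ratio: input overshoot = 2 × 4 = 8 dB, giving input = -1 dB.

-1 dB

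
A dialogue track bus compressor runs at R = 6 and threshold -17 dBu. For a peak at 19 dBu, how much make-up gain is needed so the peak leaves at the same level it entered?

30 dB

The peak compresses to -17 + 36/6 = -11 dBu.
To reach 19 dBu requires 19 − (-11) = 30 dB of make-up.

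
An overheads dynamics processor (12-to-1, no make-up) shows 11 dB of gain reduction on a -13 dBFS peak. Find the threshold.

Gain reduction = -13 − (-24) = 11 dB; output overshoot = GR / (R − 1) = 11 / 11 = 1 dB.
Threshold = output − output overshoot = -24 − 1 = -25 dBFS.

-25 dBFS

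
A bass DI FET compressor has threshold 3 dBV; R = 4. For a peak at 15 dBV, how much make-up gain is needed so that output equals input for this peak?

The peak compresses to 3 + 12/4 = 6 dBV.
To reach 15 dBV requires 15 − 6 = 9 dB of make-up.

9 dB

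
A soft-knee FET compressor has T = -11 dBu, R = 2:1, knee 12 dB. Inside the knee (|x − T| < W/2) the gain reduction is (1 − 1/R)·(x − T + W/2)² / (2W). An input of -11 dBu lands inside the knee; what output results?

-11.75 dBu

x − T + W/2 = -11 − (-11) + 6 = 6.
GR = (1 − 1/2) × 6² / 24 = 0.5 × 36 / 24 = 0.75 dB.
Output = -11 − 0.75 = -11.75 dBu.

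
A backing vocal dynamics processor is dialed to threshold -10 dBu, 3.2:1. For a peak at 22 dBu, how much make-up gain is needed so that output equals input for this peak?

The peak compresses to -10 + 32/3.2 = 0 dBu.
To reach 22 dBu requires 22 − 0 = 22 dB of make-up.

22 dB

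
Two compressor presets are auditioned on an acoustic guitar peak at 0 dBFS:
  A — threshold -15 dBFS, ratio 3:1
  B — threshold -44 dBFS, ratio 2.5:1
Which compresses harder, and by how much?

B, by 16.4 dB

A: 15 dB over, compressed to 5 dB over, so 10 dB of GR.
B: 44 dB over, compressed to 17.6 dB over, so 26.4 dB of GR.
Difference: 16.4 dB in favour of B.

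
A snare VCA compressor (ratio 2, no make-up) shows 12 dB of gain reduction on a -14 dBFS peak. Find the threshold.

-38 dBFS

Gain reduction = -14 − (-26) = 12 dB; output overshoot = GR / (R − 1) = 12 / 1 = 12 dB.
Threshold = output − output overshoot = -26 − 12 = -38 dBFS.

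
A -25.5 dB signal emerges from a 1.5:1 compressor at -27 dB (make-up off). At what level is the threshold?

-30 dB

Gain reduction = -25.5 − (-27) = 1.5 dB; output overshoot = GR / (R − 1) = 1.5 / 0.5 = 3 dB.
Threshold = output − output overshoot = -27 − 3 = -30 dB.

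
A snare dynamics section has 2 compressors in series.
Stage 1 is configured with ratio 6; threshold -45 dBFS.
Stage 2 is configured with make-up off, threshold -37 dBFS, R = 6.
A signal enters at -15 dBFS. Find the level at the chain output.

-40 dBFS

Stage 1: 30 dB above -45 dBFS, reduced 6:1 to 5 dB above → -40 dBFS.
Stage 2: -40 dBFS ≤ -37 dBFS, so stage 2 doesn't engage; output -40 dBFS.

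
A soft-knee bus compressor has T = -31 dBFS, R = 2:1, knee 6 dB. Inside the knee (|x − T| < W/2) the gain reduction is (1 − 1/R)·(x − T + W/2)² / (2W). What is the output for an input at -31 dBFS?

-31.375 dBFS

x − T + W/2 = -31 − (-31) + 3 = 3.
GR = (1 − 1/2) × 3² / 12 = 0.5 × 9 / 12 = 0.375 dB.
Output = -31 − 0.375 = -31.375 dBFS.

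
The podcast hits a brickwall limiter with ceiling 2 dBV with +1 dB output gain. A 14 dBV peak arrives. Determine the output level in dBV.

A brickwall limiter is an ∞:1 compressor: any input above the ceiling is clamped to 2 dBV.
Output gain then adds 1 dB: 2 + 1 = 3 dBV.

3 dBV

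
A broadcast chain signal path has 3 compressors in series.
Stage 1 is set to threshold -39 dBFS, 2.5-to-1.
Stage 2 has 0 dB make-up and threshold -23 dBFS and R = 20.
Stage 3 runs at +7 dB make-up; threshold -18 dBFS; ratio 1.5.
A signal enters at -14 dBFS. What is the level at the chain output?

-22 dBFS

Stage 1: 25 dB above -39 dBFS, reduced 2.5:1 to 10 dB above → -29 dBFS.
Stage 2: below threshold (-29 ≤ -23); passes unchanged; output -29 dBFS.
Stage 3: -29 dBFS ≤ -18 dBFS, so stage 3 doesn't engage; make-up brings it to -22 dBFS.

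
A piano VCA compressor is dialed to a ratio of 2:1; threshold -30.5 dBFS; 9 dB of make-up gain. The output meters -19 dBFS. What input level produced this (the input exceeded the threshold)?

Stripping the +9 dB make-up gives -28 dBFS at the gain stage.
The compressed level sits -28 − (-30.5) = 2.5 dB over threshold.
Undo the ratio: input overshoot = 2.5 × 2 = 5 dB, giving input = -25.5 dBFS.

-25.5 dBFS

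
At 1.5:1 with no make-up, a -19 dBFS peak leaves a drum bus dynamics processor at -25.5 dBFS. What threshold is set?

Input is 19.5 dB above T (since output overshoot × R = input overshoot: (-25.5 − T)·1.5 = -19 − T gives T = -38.5 dBFS).
Check: -38.5 + (-19 − (-38.5))/1.5 = -38.5 + 13 = -25.5 dBFS. ✓

-38.5 dBFS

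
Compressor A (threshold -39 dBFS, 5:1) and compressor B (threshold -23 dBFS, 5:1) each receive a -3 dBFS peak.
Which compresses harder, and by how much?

A: overshoot 36 dB → output overshoot 7.2 dB → GR 28.8 dB.
B: overshoot 20 dB → output overshoot 4 dB → GR 16 dB.
A applies 12.8 dB more gain reduction.

A, by 12.8 dB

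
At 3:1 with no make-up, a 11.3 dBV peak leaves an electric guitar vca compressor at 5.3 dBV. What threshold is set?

Input is 9 dB above T (since output overshoot × R = input overshoot: (5.3 − T)·3 = 11.3 − T gives T = 2.3 dBV).
Check: 2.3 + (11.3 − 2.3)/3 = 2.3 + 3 = 5.3 dBV. ✓

2.3 dBV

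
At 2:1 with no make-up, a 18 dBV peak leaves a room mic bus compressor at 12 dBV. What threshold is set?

6 dBV

Let T be the threshold. Output overshoot = (input overshoot)/R, so 12 − T = (18 − T)/2.
2·(12 − T) = 18 − T → 1·T = 24 − 18 = 6.
T = 6/1 = 6 dBV.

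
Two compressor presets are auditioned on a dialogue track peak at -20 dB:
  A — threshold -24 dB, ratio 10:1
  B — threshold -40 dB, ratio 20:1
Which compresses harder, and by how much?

A: overshoot 4 dB → output overshoot 0.4 dB → GR 3.6 dB.
B: overshoot 20 dB → output overshoot 1 dB → GR 19 dB.
B applies 15.4 dB more gain reduction.

B, by 15.4 dB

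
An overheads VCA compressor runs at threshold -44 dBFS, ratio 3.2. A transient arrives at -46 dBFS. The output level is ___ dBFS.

-46 dBFS is 2 dB below the -44 dBFS threshold, so no gain reduction is applied.
Output = input = -46 dBFS.

-46 dBFS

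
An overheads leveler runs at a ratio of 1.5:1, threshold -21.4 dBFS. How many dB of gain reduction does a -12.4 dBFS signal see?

-12.4 dBFS exceeds the threshold by 9 dB.
A 1.5:1 ratio leaves 6 dB of that excess.
So the signal is attenuated by 9 − 6 = 3 dB.

3 dB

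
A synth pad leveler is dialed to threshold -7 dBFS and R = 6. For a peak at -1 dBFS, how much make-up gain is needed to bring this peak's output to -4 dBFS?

Without make-up, output = threshold + overshoot/6 = -7 + 1 = -6 dBFS.
Gap to target: 2 dB.

2 dB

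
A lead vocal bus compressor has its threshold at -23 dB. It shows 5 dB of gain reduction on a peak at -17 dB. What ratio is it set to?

6:1

Input overshoot = -17 − (-23) = 6 dB.
Output overshoot = 6 − 5 = 1 dB.
Ratio = input overshoot / output overshoot = 6 / 1 = 6.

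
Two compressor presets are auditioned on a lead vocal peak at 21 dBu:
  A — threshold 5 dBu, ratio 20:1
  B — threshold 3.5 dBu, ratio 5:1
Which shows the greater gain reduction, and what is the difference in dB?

A, by 1.2 dB

A: GR = 16 − 16/20 = 15.2 dB.
B: GR = 17.5 − 17.5/5 = 14 dB.
A reduces 1.2 dB more.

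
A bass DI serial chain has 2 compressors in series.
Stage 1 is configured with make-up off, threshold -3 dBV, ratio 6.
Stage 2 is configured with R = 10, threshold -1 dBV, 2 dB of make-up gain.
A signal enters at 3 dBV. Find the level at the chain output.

Stage 1: overshoot 6 dB → 6/6 = 1 dB → -2 dBV.
Stage 2: -2 dBV is at or below the -1 dBV threshold — no compression; make-up brings it to 0 dBV.

0 dBV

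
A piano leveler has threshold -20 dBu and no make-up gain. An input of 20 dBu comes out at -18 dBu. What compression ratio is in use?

20:1

Input overshoot = 20 − (-20) = 40 dB; output overshoot = -18 − (-20) = 2 dB.
Ratio = 40 / 2 = 20.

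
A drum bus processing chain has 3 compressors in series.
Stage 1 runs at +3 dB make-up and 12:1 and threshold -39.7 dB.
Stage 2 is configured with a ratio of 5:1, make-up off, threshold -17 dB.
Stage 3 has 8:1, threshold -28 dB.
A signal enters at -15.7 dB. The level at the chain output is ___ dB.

-34.7 dB

Stage 1: overshoot 24 dB → 24/12 = 2 dB → -37.7 dB; +3 dB make-up → -34.7 dB.
Stage 2: -34.7 dB ≤ -17 dB, so stage 2 doesn't engage; output -34.7 dB.
Stage 3: -34.7 dB ≤ -28 dB, so stage 3 doesn't engage; output -34.7 dB.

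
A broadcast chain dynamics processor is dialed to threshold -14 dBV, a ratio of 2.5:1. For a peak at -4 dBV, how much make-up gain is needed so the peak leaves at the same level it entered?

6 dB

Without make-up, output = threshold + overshoot/2.5 = -14 + 4 = -10 dBV.
Gap to target: 6 dB.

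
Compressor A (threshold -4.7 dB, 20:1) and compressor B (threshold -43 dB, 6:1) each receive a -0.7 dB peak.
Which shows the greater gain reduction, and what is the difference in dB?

A: GR = 4 − 4/20 = 3.8 dB.
B: GR = 42.3 − 42.3/6 = 35.25 dB.
B reduces 31.45 dB more.

B, by 31.45 dB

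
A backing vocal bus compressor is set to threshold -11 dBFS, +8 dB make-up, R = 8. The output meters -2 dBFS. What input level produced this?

Stripping the +8 dB make-up gives -10 dBFS at the gain stage.
That's 1 dB above the -11 dBFS threshold.
Before 8:1 compression the overshoot was 1 × 8 = 8 dB, so input = -11 + 8 = -3 dBFS.

-3 dBFS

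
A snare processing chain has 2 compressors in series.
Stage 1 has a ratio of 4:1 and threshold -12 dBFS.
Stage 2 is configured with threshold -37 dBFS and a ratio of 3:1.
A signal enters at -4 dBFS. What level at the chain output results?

-28 dBFS

Stage 1: -4 dBFS is 8 dB over -12 dBFS; at 4:1 that becomes 2 dB over, giving -10 dBFS.
Stage 2: 27 dB above -37 dBFS, reduced 3:1 to 9 dB above → -28 dBFS.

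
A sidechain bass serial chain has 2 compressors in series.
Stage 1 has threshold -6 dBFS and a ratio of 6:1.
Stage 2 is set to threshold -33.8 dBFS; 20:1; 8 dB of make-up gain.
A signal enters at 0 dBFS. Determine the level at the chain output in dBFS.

Stage 1: 0 dBFS is 6 dB over -6 dBFS; at 6:1 that becomes 1 dB over, giving -5 dBFS.
Stage 2: overshoot 28.8 dB → 28.8/20 = 1.44 dB → -32.36 dBFS; +8 dB make-up → -24.36 dBFS.

-24.36 dBFS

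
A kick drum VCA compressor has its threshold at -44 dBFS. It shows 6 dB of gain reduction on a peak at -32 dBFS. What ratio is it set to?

Input overshoot = -32 − (-44) = 12 dB.
Output overshoot = 12 − 6 = 6 dB.
Ratio = input overshoot / output overshoot = 12 / 6 = 2.

2:1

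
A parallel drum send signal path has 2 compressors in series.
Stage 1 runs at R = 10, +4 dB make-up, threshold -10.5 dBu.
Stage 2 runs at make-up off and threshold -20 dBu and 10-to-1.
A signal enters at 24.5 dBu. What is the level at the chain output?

-18.3 dBu

Stage 1: 24.5 dBu is 35 dB over -10.5 dBu; at 10:1 that becomes 3.5 dB over, giving -7 dBu; +4 dB make-up → -3 dBu.
Stage 2: 17 dB above -20 dBu, reduced 10:1 to 1.7 dB above → -18.3 dBu.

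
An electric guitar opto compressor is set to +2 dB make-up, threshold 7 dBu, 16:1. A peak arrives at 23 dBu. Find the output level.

10 dBu

Overshoot: 23 − 7 = 16 dB.
At 16:1 the overshoot is divided by 16, leaving 1 dB above threshold.
So the level is 7 + 1 = 8 dBu; make-up adds 2 dB, giving 10 dBu.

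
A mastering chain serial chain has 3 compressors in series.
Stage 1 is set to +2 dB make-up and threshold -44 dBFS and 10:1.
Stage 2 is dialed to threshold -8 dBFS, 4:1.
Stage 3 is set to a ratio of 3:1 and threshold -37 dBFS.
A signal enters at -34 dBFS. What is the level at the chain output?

-41 dBFS

Stage 1: -34 dBFS is 10 dB over -44 dBFS; at 10:1 that becomes 1 dB over, giving -43 dBFS; +2 dB make-up → -41 dBFS.
Stage 2: below threshold (-41 ≤ -8); passes unchanged; output -41 dBFS.
Stage 3: -41 dBFS is at or below the -37 dBFS threshold — no compression; output -41 dBFS.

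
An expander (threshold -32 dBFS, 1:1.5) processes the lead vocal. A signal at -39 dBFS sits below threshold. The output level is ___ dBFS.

-42.5 dBFS

Undershoot = (-32) − (-39) = 7 dB.
At 1:1.5, that expands to 10.5 dB under threshold.
Output = -32 − 10.5 = -42.5 dBFS.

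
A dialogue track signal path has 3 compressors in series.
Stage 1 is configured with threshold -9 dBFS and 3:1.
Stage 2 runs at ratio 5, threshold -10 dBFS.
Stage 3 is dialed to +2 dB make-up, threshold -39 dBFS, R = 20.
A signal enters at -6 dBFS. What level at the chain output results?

Stage 1: -6 dBFS is 3 dB over -9 dBFS; at 3:1 that becomes 1 dB over, giving -8 dBFS.
Stage 2: overshoot 2 dB → 2/5 = 0.4 dB → -9.6 dBFS.
Stage 3: overshoot 29.4 dB → 29.4/20 = 1.47 dB → -37.53 dBFS; +2 dB make-up → -35.53 dBFS.

-35.53 dBFS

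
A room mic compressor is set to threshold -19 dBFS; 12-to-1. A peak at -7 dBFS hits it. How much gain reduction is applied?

11 dB

-7 dBFS exceeds the threshold by 12 dB.
After 12:1 compression the overshoot becomes 12/12 = 1 dB.
Gain reduction = 12 − 1 = 11 dB.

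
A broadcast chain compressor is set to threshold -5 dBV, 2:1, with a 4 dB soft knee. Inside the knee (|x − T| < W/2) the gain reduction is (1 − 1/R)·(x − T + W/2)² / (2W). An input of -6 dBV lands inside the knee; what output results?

-6.0625 dBV

x − T + W/2 = -6 − (-5) + 2 = 1.
GR = (1 − 1/2) × 1² / 8 = 0.5 × 1 / 8 = 0.0625 dB.
Output = -6 − 0.0625 = -6.0625 dBV.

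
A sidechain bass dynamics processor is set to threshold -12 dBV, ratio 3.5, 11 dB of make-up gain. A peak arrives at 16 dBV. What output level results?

7 dBV

The input is 28 dB above the -12 dBV threshold.
At 3.5:1 the overshoot is divided by 3.5, leaving 8 dB above threshold.
So the level is -12 + 8 = -4 dBV; make-up adds 11 dB, giving 7 dBV.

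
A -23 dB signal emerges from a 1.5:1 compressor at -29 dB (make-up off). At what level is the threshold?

Input is 18 dB above T (since output overshoot × R = input overshoot: (-29 − T)·1.5 = -23 − T gives T = -41 dB).
Check: -41 + (-23 − (-41))/1.5 = -41 + 12 = -29 dB. ✓

-41 dB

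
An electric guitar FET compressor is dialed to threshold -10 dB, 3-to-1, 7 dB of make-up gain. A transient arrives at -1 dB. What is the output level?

-1 dB sits 9 dB over threshold.
The 9 dB excess becomes 3 dB after 3:1 reduction.
Output = -10 + 3 = -7 dB; make-up adds 7 dB, giving 0 dB.

0 dB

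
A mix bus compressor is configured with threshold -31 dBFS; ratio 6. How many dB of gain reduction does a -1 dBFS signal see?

25 dB

The signal is 30 dB above threshold.
After 6:1 compression the overshoot becomes 30/6 = 5 dB.
Gain reduction = 30 − 5 = 25 dB.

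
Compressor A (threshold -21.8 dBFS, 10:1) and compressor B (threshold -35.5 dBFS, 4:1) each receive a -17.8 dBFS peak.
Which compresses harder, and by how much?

A: GR = 4 − 4/10 = 3.6 dB.
B: GR = 17.7 − 17.7/4 = 13.275 dB.
Difference: 9.675 dB in favour of B.

B, by 9.675 dB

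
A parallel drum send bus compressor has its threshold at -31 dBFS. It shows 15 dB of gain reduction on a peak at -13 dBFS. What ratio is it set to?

6:1

Input overshoot = -13 − (-31) = 18 dB.
Output overshoot = 18 − 15 = 3 dB.
Ratio = input overshoot / output overshoot = 18 / 3 = 6.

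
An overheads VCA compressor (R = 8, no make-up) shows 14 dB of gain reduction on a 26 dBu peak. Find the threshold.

Input is 16 dB above T (since output overshoot × R = input overshoot: (12 − T)·8 = 26 − T gives T = 10 dBu).
Check: 10 + (26 − 10)/8 = 10 + 2 = 12 dBu. ✓

10 dBu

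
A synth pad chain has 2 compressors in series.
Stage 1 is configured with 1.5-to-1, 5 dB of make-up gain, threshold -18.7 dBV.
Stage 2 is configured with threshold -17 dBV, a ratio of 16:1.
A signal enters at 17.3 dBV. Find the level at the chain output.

Stage 1: 17.3 dBV is 36 dB over -18.7 dBV; at 1.5:1 that becomes 24 dB over, giving 5.3 dBV; +5 dB make-up → 10.3 dBV.
Stage 2: 27.3 dB above -17 dBV, reduced 16:1 to 1.70625 dB above → -15.29375 dBV.

-15.29375 dBV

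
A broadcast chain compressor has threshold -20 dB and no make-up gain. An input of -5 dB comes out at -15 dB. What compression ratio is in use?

Input overshoot = -5 − (-20) = 15 dB; output overshoot = -15 − (-20) = 5 dB.
Ratio = 15 / 5 = 3.

3:1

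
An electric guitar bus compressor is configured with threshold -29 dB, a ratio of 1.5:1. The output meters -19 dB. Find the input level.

-14 dB

The compressed level sits -19 − (-29) = 10 dB over threshold.
Before 1.5:1 compression the overshoot was 10 × 1.5 = 15 dB, so input = -29 + 15 = -14 dB.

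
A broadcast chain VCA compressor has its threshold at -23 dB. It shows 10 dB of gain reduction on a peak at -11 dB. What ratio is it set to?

6:1

Input overshoot = -11 − (-23) = 12 dB.
Output overshoot = 12 − 10 = 2 dB.
Ratio = input overshoot / output overshoot = 12 / 2 = 6.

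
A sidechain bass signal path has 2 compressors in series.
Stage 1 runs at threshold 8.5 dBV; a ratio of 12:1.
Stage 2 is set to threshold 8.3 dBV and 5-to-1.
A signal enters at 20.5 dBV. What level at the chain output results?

8.54 dBV

Stage 1: overshoot 12 dB → 12/12 = 1 dB → 9.5 dBV.
Stage 2: 9.5 dBV is 1.2 dB over 8.3 dBV; at 5:1 that becomes 0.24 dB over, giving 8.54 dBV.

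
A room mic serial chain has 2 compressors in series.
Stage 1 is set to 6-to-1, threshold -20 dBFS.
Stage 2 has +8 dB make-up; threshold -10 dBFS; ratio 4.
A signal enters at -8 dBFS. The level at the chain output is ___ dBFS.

Stage 1: overshoot 12 dB → 12/6 = 2 dB → -18 dBFS.
Stage 2: -18 dBFS ≤ -10 dBFS, so stage 2 doesn't engage; make-up brings it to -10 dBFS.

-10 dBFS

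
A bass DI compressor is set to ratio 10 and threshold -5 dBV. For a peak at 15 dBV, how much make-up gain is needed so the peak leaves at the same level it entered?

18 dB

The peak compresses to -5 + 20/10 = -3 dBV.
To reach 15 dBV requires 15 − (-3) = 18 dB of make-up.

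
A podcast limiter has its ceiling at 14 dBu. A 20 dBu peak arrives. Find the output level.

At ∞:1, everything above 14 dBu is held at the ceiling.

14 dBu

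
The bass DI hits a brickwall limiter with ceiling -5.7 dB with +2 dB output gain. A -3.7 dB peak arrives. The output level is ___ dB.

A brickwall limiter is an ∞:1 compressor: any input above the ceiling is clamped to -5.7 dB.
Output gain then adds 2 dB: -5.7 + 2 = -3.7 dB.

-3.7 dB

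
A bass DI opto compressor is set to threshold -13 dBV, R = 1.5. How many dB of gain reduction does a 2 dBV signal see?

The signal is 15 dB above threshold.
A 1.5:1 ratio leaves 10 dB of that excess.
Gain reduction = 15 − 10 = 5 dB.

5 dB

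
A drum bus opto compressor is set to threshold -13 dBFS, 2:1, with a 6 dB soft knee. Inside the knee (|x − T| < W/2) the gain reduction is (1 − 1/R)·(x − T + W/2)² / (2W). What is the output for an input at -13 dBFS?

-13.375 dBFS

x − T + W/2 = -13 − (-13) + 3 = 3.
GR = (1 − 1/2) × 3² / 12 = 0.5 × 9 / 12 = 0.375 dB.
Output = -13 − 0.375 = -13.375 dBFS.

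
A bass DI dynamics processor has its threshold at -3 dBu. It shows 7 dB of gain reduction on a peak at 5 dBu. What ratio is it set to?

8:1

Input overshoot = 5 − (-3) = 8 dB.
Output overshoot = 8 − 7 = 1 dB.
Ratio = input overshoot / output overshoot = 8 / 1 = 8.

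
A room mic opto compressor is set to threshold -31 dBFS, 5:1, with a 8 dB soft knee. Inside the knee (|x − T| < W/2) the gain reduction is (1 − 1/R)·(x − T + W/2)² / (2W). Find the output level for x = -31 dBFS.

-31.8 dBFS

x − T + W/2 = -31 − (-31) + 4 = 4.
GR = (1 − 1/5) × 4² / 16 = 0.8 × 16 / 16 = 0.8 dB.
Output = -31 − 0.8 = -31.8 dBFS.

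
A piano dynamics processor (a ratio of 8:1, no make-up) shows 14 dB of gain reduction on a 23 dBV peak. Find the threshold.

Let T be the threshold. Output overshoot = (input overshoot)/R, so 9 − T = (23 − T)/8.
8·(9 − T) = 23 − T → 7·T = 72 − 23 = 49.
T = 49/7 = 7 dBV.

7 dBV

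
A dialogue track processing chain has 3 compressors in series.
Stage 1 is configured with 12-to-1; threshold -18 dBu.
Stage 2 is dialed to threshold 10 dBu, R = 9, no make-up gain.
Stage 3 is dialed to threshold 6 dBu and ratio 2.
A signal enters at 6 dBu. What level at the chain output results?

Stage 1: 6 dBu is 24 dB over -18 dBu; at 12:1 that becomes 2 dB over, giving -16 dBu.
Stage 2: -16 dBu ≤ 10 dBu, so stage 2 doesn't engage; output -16 dBu.
Stage 3: below threshold (-16 ≤ 6); passes unchanged; output -16 dBu.

-16 dBu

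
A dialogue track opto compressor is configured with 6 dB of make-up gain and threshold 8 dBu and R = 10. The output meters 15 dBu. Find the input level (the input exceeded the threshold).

Remove make-up: 15 − 6 = 9 dBu.
Post-compression overshoot = 9 − 8 = 1 dB.
Undo the ratio: input overshoot = 1 × 10 = 10 dB, giving input = 18 dBu.

18 dBu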